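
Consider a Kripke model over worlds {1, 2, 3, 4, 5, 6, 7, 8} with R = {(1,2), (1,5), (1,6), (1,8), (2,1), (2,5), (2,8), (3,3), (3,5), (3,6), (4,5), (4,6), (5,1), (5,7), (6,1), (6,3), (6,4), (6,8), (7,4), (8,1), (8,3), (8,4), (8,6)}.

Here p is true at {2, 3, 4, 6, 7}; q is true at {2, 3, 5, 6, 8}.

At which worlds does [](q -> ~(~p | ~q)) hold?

1: successors {2, 5, 6, 8}; q -> ~(~p | ~q) there: 2:T, 5:F, 6:T, 8:F. ✗
2: successors {1, 5, 8}; q -> ~(~p | ~q) there: 1:T, 5:F, 8:F. ✗
3: successors {3, 5, 6}; q -> ~(~p | ~q) there: 3:T, 5:F, 6:T. ✗
4: successors {5, 6}; q -> ~(~p | ~q) there: 5:F, 6:T. ✗
5: successors {1, 7}; q -> ~(~p | ~q) there: 1:T, 7:T. ✓
6: successors {1, 3, 4, 8}; q -> ~(~p | ~q) there: 1:T, 3:T, 4:T, 8:F. ✗
7: successors {4}; q -> ~(~p | ~q) there: 4:T. ✓
8: successors {1, 3, 4, 6}; q -> ~(~p | ~q) there: 1:T, 3:T, 4:T, 6:T. ✓

{5, 7, 8}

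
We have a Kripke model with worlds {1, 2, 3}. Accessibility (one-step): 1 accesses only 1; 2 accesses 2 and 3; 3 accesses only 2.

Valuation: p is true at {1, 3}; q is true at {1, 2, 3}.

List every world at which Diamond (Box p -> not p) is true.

{2, 3}

1: successors {1}; Box p -> not p there: 1:F. ✗
2: successors {2, 3}; Box p -> not p there: 2:T, 3:T. ✓
3: successors {2}; Box p -> not p there: 2:T. ✓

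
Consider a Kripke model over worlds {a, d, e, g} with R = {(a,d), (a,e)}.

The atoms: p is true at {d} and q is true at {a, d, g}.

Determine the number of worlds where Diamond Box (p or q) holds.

a: successors {d, e}; Box (p or q) there: d:T, e:T. ✓
d: no successors, so Diamond Box (p or q) fails. ✗
e: no successors, so Diamond Box (p or q) fails. ✗
g: no successors, so Diamond Box (p or q) fails. ✗
Satisfying worlds: {a}.

1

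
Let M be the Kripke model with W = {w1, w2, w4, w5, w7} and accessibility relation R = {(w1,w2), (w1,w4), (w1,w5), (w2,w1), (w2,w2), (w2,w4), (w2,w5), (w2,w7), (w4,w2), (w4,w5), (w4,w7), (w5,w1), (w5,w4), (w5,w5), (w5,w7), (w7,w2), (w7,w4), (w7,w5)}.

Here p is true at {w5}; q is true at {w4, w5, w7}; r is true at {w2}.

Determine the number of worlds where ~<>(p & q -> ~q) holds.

0

w1: <>(p & q -> ~q) is T. ✗
w2: <>(p & q -> ~q) is T. ✗
w4: <>(p & q -> ~q) is T. ✗
w5: <>(p & q -> ~q) is T. ✗
w7: <>(p & q -> ~q) is T. ✗
Satisfying worlds: ∅.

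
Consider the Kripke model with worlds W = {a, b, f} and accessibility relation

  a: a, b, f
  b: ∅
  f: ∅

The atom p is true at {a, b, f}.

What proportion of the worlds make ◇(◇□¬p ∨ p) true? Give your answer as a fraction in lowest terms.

a: successors {a, b, f}; ◇□¬p ∨ p there: a:T, b:T, f:T. ✓
b: no successors, so ◇(◇□¬p ∨ p) fails. ✗
f: no successors, so ◇(◇□¬p ∨ p) fails. ✗
That's 1 of 3 worlds, so 1/3.

1/3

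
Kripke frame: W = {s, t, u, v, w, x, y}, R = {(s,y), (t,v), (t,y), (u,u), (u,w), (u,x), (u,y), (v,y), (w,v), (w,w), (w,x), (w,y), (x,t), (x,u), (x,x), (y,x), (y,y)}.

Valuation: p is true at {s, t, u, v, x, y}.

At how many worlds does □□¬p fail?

7

s: successors {y}; □¬p there: y:F. ✗
t: successors {v, y}; □¬p there: v:F, y:F. ✗
u: successors {u, w, x, y}; □¬p there: u:F, w:F, x:F, y:F. ✗
v: successors {y}; □¬p there: y:F. ✗
w: successors {v, w, x, y}; □¬p there: v:F, w:F, x:F, y:F. ✗
x: successors {t, u, x}; □¬p there: t:F, u:F, x:F. ✗
y: successors {x, y}; □¬p there: x:F, y:F. ✗
Satisfying worlds: ∅.
So □□¬p fails at the other 7 worlds.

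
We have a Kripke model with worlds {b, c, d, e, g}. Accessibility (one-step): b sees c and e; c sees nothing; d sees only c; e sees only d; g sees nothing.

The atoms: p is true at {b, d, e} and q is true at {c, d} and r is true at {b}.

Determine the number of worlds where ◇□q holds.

b: successors {c, e}; □q there: c:T, e:T. ✓
c: no successors, so ◇□q fails. ✗
d: successors {c}; □q there: c:T. ✓
e: successors {d}; □q there: d:T. ✓
g: no successors, so ◇□q fails. ✗
Satisfying worlds: {b, d, e}.

3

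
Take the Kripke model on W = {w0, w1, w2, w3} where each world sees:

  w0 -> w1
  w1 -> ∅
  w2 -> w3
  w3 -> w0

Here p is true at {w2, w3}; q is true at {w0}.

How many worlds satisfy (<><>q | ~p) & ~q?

2

w0: <><>q | ~p is T, ~q is F. ✗
w1: <><>q | ~p is T, ~q is T. ✓
w2: <><>q | ~p is T, ~q is T. ✓
w3: <><>q | ~p is F, ~q is T. ✗
Satisfying worlds: {w1, w2}.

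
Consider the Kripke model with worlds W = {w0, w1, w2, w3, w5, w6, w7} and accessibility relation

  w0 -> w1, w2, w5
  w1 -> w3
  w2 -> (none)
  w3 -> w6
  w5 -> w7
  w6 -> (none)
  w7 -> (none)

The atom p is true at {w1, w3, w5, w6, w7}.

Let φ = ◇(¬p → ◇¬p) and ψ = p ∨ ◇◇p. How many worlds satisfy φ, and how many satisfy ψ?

For ◇(¬p → ◇¬p):
w0: successors {w1, w2, w5}; ¬p → ◇¬p there: w1:T, w2:F, w5:T. ✓
w1: successors {w3}; ¬p → ◇¬p there: w3:T. ✓
w2: no successors, so ◇(¬p → ◇¬p) fails. ✗
w3: successors {w6}; ¬p → ◇¬p there: w6:T. ✓
w5: successors {w7}; ¬p → ◇¬p there: w7:T. ✓
w6: no successors, so ◇(¬p → ◇¬p) fails. ✗
w7: no successors, so ◇(¬p → ◇¬p) fails. ✗
— 4 worlds.
For p ∨ ◇◇p:
w0: p is F, ◇◇p is T. ✓
w1: p is T, ◇◇p is T. ✓
w2: p is F, ◇◇p is F. ✗
w3: p is T, ◇◇p is F. ✓
w5: p is T, ◇◇p is F. ✓
w6: p is T, ◇◇p is F. ✓
w7: p is T, ◇◇p is F. ✓
— 6 worlds.

4 and 6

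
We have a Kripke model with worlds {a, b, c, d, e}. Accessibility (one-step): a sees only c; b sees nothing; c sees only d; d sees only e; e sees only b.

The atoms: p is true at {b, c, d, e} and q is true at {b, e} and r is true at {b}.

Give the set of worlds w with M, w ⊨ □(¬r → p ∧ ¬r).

{a, b, c, d, e}

a: successors {c}; ¬r → p ∧ ¬r there: c:T. ✓
b: no successors, so □(¬r → p ∧ ¬r) holds vacuously. ✓
c: successors {d}; ¬r → p ∧ ¬r there: d:T. ✓
d: successors {e}; ¬r → p ∧ ¬r there: e:T. ✓
e: successors {b}; ¬r → p ∧ ¬r there: b:T. ✓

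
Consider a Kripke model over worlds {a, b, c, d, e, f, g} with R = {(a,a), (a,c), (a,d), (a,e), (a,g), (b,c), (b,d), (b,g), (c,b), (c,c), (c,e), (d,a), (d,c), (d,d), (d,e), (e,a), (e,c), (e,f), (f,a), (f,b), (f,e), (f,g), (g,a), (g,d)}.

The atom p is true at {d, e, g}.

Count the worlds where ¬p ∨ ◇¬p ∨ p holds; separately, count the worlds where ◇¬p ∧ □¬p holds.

7 and 1

For ¬p ∨ ◇¬p ∨ p:
a: ¬p is T, ◇¬p ∨ p is T. ✓
b: ¬p is T, ◇¬p ∨ p is T. ✓
c: ¬p is T, ◇¬p ∨ p is T. ✓
d: ¬p is F, ◇¬p ∨ p is T. ✓
e: ¬p is F, ◇¬p ∨ p is T. ✓
f: ¬p is T, ◇¬p ∨ p is T. ✓
g: ¬p is F, ◇¬p ∨ p is T. ✓
— 7 worlds.
For ◇¬p ∧ □¬p:
a: ◇¬p is T, □¬p is F. ✗
b: ◇¬p is T, □¬p is F. ✗
c: ◇¬p is T, □¬p is F. ✗
d: ◇¬p is T, □¬p is F. ✗
e: ◇¬p is T, □¬p is T. ✓
f: ◇¬p is T, □¬p is F. ✗
g: ◇¬p is T, □¬p is F. ✗
— 1 world.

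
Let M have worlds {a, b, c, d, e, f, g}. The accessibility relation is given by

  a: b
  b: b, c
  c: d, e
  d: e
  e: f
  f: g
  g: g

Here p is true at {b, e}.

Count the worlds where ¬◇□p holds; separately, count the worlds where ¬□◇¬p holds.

6 and 1

For ¬◇□p:
a: ◇□p is F. ✓
b: ◇□p is F. ✓
c: ◇□p is T. ✗
d: ◇□p is F. ✓
e: ◇□p is F. ✓
f: ◇□p is F. ✓
g: ◇□p is F. ✓
— 6 worlds.
For ¬□◇¬p:
a: □◇¬p is T. ✗
b: □◇¬p is T. ✗
c: □◇¬p is F. ✓
d: □◇¬p is T. ✗
e: □◇¬p is T. ✗
f: □◇¬p is T. ✗
g: □◇¬p is T. ✗
— 1 world.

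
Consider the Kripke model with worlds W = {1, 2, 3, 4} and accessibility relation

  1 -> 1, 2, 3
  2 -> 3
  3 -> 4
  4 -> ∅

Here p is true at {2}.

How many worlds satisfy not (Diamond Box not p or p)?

1

1: Diamond Box not p or p is T. ✗
2: Diamond Box not p or p is T. ✗
3: Diamond Box not p or p is T. ✗
4: Diamond Box not p or p is F. ✓
Satisfying worlds: {4}.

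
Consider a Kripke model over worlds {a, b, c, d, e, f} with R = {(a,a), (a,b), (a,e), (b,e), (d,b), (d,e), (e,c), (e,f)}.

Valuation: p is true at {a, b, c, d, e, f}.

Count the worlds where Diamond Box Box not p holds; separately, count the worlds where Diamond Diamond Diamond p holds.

For Diamond Box Box not p:
a: successors {a, b, e}; Box Box not p there: a:F, b:F, e:T. ✓
b: successors {e}; Box Box not p there: e:T. ✓
c: no successors, so Diamond Box Box not p fails. ✗
d: successors {b, e}; Box Box not p there: b:F, e:T. ✓
e: successors {c, f}; Box Box not p there: c:T, f:T. ✓
f: no successors, so Diamond Box Box not p fails. ✗
— 4 worlds.
For Diamond Diamond Diamond p:
a: successors {a, b, e}; Diamond Diamond p there: a:T, b:T, e:F. ✓
b: successors {e}; Diamond Diamond p there: e:F. ✗
c: no successors, so Diamond Diamond Diamond p fails. ✗
d: successors {b, e}; Diamond Diamond p there: b:T, e:F. ✓
e: successors {c, f}; Diamond Diamond p there: c:F, f:F. ✗
f: no successors, so Diamond Diamond Diamond p fails. ✗
— 2 worlds.

4 and 2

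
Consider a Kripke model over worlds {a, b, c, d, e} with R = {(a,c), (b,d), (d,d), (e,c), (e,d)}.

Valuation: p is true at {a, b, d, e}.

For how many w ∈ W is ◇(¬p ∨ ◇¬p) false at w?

3

a: successors {c}; ¬p ∨ ◇¬p there: c:T. ✓
b: successors {d}; ¬p ∨ ◇¬p there: d:F. ✗
c: no successors, so ◇(¬p ∨ ◇¬p) fails. ✗
d: successors {d}; ¬p ∨ ◇¬p there: d:F. ✗
e: successors {c, d}; ¬p ∨ ◇¬p there: c:T, d:F. ✓
Satisfying worlds: {a, e}.
So ◇(¬p ∨ ◇¬p) fails at the other 3 worlds.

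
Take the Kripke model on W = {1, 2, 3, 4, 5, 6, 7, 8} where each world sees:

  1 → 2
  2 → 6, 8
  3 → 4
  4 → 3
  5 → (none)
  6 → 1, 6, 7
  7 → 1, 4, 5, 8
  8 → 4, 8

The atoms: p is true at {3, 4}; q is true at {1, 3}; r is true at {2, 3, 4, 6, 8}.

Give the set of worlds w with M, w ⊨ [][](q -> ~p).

1: successors {2}; [](q -> ~p) there: 2:T. ✓
2: successors {6, 8}; [](q -> ~p) there: 6:T, 8:T. ✓
3: successors {4}; [](q -> ~p) there: 4:F. ✗
4: successors {3}; [](q -> ~p) there: 3:T. ✓
5: no successors, so [][](q -> ~p) holds vacuously. ✓
6: successors {1, 6, 7}; [](q -> ~p) there: 1:T, 6:T, 7:T. ✓
7: successors {1, 4, 5, 8}; [](q -> ~p) there: 1:T, 4:F, 5:T, 8:T. ✗
8: successors {4, 8}; [](q -> ~p) there: 4:F, 8:T. ✗

{1, 2, 4, 5, 6}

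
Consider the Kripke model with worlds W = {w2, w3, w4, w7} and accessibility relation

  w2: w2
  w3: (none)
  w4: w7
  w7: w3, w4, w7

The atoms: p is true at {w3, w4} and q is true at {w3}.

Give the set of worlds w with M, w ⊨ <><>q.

{w4, w7}

w2: successors {w2}; <>q there: w2:F. ✗
w3: no successors, so <><>q fails. ✗
w4: successors {w7}; <>q there: w7:T. ✓
w7: successors {w3, w4, w7}; <>q there: w3:F, w4:F, w7:T. ✓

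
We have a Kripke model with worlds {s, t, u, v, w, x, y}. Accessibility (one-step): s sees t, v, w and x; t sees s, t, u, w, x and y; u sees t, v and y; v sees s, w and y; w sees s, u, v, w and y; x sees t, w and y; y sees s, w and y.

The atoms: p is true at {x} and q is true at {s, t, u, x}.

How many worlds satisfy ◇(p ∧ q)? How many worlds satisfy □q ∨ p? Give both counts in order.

2 and 1

For ◇(p ∧ q):
s: successors {t, v, w, x}; p ∧ q there: t:F, v:F, w:F, x:T. ✓
t: successors {s, t, u, w, x, y}; p ∧ q there: s:F, t:F, u:F, w:F, x:T, y:F. ✓
u: successors {t, v, y}; p ∧ q there: t:F, v:F, y:F. ✗
v: successors {s, w, y}; p ∧ q there: s:F, w:F, y:F. ✗
w: successors {s, u, v, w, y}; p ∧ q there: s:F, u:F, v:F, w:F, y:F. ✗
x: successors {t, w, y}; p ∧ q there: t:F, w:F, y:F. ✗
y: successors {s, w, y}; p ∧ q there: s:F, w:F, y:F. ✗
— 2 worlds.
For □q ∨ p:
s: □q is F, p is F. ✗
t: □q is F, p is F. ✗
u: □q is F, p is F. ✗
v: □q is F, p is F. ✗
w: □q is F, p is F. ✗
x: □q is F, p is T. ✓
y: □q is F, p is F. ✗
— 1 world.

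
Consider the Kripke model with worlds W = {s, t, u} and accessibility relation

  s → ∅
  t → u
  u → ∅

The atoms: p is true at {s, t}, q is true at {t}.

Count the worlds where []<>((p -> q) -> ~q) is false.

1

s: no successors, so []<>((p -> q) -> ~q) holds vacuously. ✓
t: successors {u}; <>((p -> q) -> ~q) there: u:F. ✗
u: no successors, so []<>((p -> q) -> ~q) holds vacuously. ✓
Satisfying worlds: {s, u}.
So []<>((p -> q) -> ~q) fails at the other 1 world.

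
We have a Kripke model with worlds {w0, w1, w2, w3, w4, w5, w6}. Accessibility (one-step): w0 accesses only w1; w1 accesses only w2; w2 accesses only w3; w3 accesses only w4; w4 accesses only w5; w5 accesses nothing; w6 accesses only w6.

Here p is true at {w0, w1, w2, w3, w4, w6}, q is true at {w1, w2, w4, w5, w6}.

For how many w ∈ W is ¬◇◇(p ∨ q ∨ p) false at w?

5

w0: ◇◇(p ∨ q ∨ p) is T. ✗
w1: ◇◇(p ∨ q ∨ p) is T. ✗
w2: ◇◇(p ∨ q ∨ p) is T. ✗
w3: ◇◇(p ∨ q ∨ p) is T. ✗
w4: ◇◇(p ∨ q ∨ p) is F. ✓
w5: ◇◇(p ∨ q ∨ p) is F. ✓
w6: ◇◇(p ∨ q ∨ p) is T. ✗
Satisfying worlds: {w4, w5}.
So ¬◇◇(p ∨ q ∨ p) fails at the other 5 worlds.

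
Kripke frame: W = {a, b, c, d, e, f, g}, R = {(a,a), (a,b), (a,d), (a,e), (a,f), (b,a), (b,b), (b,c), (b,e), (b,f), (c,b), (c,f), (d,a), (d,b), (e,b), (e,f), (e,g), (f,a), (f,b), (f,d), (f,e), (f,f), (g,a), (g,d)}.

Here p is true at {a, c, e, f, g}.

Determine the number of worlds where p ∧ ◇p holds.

a: p is T, ◇p is T. ✓
b: p is F, ◇p is T. ✗
c: p is T, ◇p is T. ✓
d: p is F, ◇p is T. ✗
e: p is T, ◇p is T. ✓
f: p is T, ◇p is T. ✓
g: p is T, ◇p is T. ✓
Satisfying worlds: {a, c, e, f, g}.

5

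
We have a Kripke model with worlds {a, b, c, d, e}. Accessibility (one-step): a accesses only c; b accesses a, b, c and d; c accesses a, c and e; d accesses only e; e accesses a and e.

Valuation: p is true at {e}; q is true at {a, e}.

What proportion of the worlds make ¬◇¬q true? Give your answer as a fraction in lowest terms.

2/5

a: ◇¬q is T. ✗
b: ◇¬q is T. ✗
c: ◇¬q is T. ✗
d: ◇¬q is F. ✓
e: ◇¬q is F. ✓
That's 2 of 5 worlds, so 2/5.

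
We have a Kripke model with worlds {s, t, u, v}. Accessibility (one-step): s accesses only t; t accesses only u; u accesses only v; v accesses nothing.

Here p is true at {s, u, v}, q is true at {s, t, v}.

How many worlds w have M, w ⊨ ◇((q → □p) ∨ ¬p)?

3

s: successors {t}; (q → □p) ∨ ¬p there: t:T. ✓
t: successors {u}; (q → □p) ∨ ¬p there: u:T. ✓
u: successors {v}; (q → □p) ∨ ¬p there: v:T. ✓
v: no successors, so ◇((q → □p) ∨ ¬p) fails. ✗
Satisfying worlds: {s, t, u}.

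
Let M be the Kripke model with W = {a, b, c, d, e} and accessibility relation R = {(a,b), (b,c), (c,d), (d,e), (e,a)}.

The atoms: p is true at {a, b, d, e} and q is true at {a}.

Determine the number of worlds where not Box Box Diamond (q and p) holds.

4

a: Box Box Diamond (q and p) is F. ✓
b: Box Box Diamond (q and p) is F. ✓
c: Box Box Diamond (q and p) is T. ✗
d: Box Box Diamond (q and p) is F. ✓
e: Box Box Diamond (q and p) is F. ✓
Satisfying worlds: {a, b, d, e}.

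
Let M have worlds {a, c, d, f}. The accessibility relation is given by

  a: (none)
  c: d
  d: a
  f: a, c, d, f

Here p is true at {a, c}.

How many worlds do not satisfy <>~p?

2

a: no successors, so <>~p fails. ✗
c: successors {d}; ~p there: d:T. ✓
d: successors {a}; ~p there: a:F. ✗
f: successors {a, c, d, f}; ~p there: a:F, c:F, d:T, f:T. ✓
Satisfying worlds: {c, f}.
So <>~p fails at the other 2 worlds.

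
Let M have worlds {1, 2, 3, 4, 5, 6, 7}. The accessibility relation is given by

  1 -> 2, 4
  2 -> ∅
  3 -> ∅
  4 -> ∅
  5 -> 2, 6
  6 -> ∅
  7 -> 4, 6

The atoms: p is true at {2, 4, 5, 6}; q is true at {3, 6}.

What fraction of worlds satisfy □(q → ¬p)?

5/7

1: successors {2, 4}; q → ¬p there: 2:T, 4:T. ✓
2: no successors, so □(q → ¬p) holds vacuously. ✓
3: no successors, so □(q → ¬p) holds vacuously. ✓
4: no successors, so □(q → ¬p) holds vacuously. ✓
5: successors {2, 6}; q → ¬p there: 2:T, 6:F. ✗
6: no successors, so □(q → ¬p) holds vacuously. ✓
7: successors {4, 6}; q → ¬p there: 4:T, 6:F. ✗
That's 5 of 7 worlds, so 5/7.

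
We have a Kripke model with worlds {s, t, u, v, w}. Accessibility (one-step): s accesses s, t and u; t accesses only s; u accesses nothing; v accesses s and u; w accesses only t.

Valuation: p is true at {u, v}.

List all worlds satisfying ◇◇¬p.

{s, t, v, w}

s: successors {s, t, u}; ◇¬p there: s:T, t:T, u:F. ✓
t: successors {s}; ◇¬p there: s:T. ✓
u: no successors, so ◇◇¬p fails. ✗
v: successors {s, u}; ◇¬p there: s:T, u:F. ✓
w: successors {t}; ◇¬p there: t:T. ✓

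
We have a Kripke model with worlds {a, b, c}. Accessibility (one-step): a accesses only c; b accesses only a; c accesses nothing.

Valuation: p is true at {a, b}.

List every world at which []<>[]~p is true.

{b, c}

a: successors {c}; <>[]~p there: c:F. ✗
b: successors {a}; <>[]~p there: a:T. ✓
c: no successors, so []<>[]~p holds vacuously. ✓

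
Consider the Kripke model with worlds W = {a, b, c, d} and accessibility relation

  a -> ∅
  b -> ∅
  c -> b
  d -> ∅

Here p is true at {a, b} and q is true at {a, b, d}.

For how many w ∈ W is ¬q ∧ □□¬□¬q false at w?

a: ¬q is F, □□¬□¬q is T. ✗
b: ¬q is F, □□¬□¬q is T. ✗
c: ¬q is T, □□¬□¬q is T. ✓
d: ¬q is F, □□¬□¬q is T. ✗
Satisfying worlds: {c}.
So ¬q ∧ □□¬□¬q fails at the other 3 worlds.

3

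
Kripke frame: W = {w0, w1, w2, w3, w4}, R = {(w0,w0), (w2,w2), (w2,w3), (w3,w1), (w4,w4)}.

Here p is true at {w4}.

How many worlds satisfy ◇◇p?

w0: successors {w0}; ◇p there: w0:F. ✗
w1: no successors, so ◇◇p fails. ✗
w2: successors {w2, w3}; ◇p there: w2:F, w3:F. ✗
w3: successors {w1}; ◇p there: w1:F. ✗
w4: successors {w4}; ◇p there: w4:T. ✓
Satisfying worlds: {w4}.

1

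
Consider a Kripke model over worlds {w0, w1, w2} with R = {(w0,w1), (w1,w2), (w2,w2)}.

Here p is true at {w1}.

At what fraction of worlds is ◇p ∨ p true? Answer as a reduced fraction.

2/3

w0: ◇p is T, p is F. ✓
w1: ◇p is F, p is T. ✓
w2: ◇p is F, p is F. ✗
That's 2 of 3 worlds, so 2/3.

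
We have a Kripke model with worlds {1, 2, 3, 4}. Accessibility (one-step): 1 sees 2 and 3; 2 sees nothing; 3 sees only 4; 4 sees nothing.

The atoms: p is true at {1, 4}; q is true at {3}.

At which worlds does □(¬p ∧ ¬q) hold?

{2, 4}

1: successors {2, 3}; ¬p ∧ ¬q there: 2:T, 3:F. ✗
2: no successors, so □(¬p ∧ ¬q) holds vacuously. ✓
3: successors {4}; ¬p ∧ ¬q there: 4:F. ✗
4: no successors, so □(¬p ∧ ¬q) holds vacuously. ✓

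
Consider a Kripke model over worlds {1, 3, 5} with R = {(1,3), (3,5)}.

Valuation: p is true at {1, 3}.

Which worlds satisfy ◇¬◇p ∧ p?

1: ◇¬◇p is T, p is T. ✓
3: ◇¬◇p is T, p is T. ✓
5: ◇¬◇p is F, p is F. ✗

{1, 3}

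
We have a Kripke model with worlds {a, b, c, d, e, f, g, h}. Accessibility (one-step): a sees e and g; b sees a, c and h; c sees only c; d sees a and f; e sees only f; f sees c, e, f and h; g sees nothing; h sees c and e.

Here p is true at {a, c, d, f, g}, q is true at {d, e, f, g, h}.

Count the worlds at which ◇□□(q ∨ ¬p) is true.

3

a: successors {e, g}; □□(q ∨ ¬p) there: e:F, g:T. ✓
b: successors {a, c, h}; □□(q ∨ ¬p) there: a:T, c:F, h:F. ✓
c: successors {c}; □□(q ∨ ¬p) there: c:F. ✗
d: successors {a, f}; □□(q ∨ ¬p) there: a:T, f:F. ✓
e: successors {f}; □□(q ∨ ¬p) there: f:F. ✗
f: successors {c, e, f, h}; □□(q ∨ ¬p) there: c:F, e:F, f:F, h:F. ✗
g: no successors, so ◇□□(q ∨ ¬p) fails. ✗
h: successors {c, e}; □□(q ∨ ¬p) there: c:F, e:F. ✗
Satisfying worlds: {a, b, d}.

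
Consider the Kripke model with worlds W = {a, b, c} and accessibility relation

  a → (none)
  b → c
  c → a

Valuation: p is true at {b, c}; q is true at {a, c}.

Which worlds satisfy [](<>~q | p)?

a: no successors, so [](<>~q | p) holds vacuously. ✓
b: successors {c}; <>~q | p there: c:T. ✓
c: successors {a}; <>~q | p there: a:F. ✗

{a, b}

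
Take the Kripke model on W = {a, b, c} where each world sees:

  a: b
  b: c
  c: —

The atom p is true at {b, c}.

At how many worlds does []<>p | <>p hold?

3

a: []<>p is T, <>p is T. ✓
b: []<>p is F, <>p is T. ✓
c: []<>p is T, <>p is F. ✓
Satisfying worlds: {a, b, c}.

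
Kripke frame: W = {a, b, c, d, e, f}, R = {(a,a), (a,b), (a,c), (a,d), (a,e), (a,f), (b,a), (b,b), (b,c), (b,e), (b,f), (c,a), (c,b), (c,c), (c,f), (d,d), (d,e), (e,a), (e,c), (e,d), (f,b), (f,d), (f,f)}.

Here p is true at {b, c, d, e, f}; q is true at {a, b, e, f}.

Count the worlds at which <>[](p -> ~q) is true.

a: successors {a, b, c, d, e, f}; [](p -> ~q) there: a:F, b:F, c:F, d:F, e:T, f:F. ✓
b: successors {a, b, c, e, f}; [](p -> ~q) there: a:F, b:F, c:F, e:T, f:F. ✓
c: successors {a, b, c, f}; [](p -> ~q) there: a:F, b:F, c:F, f:F. ✗
d: successors {d, e}; [](p -> ~q) there: d:F, e:T. ✓
e: successors {a, c, d}; [](p -> ~q) there: a:F, c:F, d:F. ✗
f: successors {b, d, f}; [](p -> ~q) there: b:F, d:F, f:F. ✗
Satisfying worlds: {a, b, d}.

3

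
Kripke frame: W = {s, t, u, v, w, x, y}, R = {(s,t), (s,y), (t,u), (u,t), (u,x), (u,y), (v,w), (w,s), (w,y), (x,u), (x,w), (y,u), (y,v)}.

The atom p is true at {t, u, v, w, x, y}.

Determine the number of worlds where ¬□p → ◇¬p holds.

7

s: ¬□p is F, ◇¬p is F. ✓
t: ¬□p is F, ◇¬p is F. ✓
u: ¬□p is F, ◇¬p is F. ✓
v: ¬□p is F, ◇¬p is F. ✓
w: ¬□p is T, ◇¬p is T. ✓
x: ¬□p is F, ◇¬p is F. ✓
y: ¬□p is F, ◇¬p is F. ✓
Satisfying worlds: {s, t, u, v, w, x, y}.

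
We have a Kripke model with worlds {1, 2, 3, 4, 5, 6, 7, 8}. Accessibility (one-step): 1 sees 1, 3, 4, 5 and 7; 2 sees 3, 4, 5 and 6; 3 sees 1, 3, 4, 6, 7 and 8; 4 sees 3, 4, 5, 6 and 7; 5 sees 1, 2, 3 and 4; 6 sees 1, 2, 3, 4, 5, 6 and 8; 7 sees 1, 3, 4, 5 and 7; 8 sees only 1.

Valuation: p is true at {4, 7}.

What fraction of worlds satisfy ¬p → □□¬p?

1: ¬p is T, □□¬p is F. ✗
2: ¬p is T, □□¬p is F. ✗
3: ¬p is T, □□¬p is F. ✗
4: ¬p is F, □□¬p is F. ✓
5: ¬p is T, □□¬p is F. ✗
6: ¬p is T, □□¬p is F. ✗
7: ¬p is F, □□¬p is F. ✓
8: ¬p is T, □□¬p is F. ✗
That's 2 of 8 worlds, so 2/8 = 1/4.

1/4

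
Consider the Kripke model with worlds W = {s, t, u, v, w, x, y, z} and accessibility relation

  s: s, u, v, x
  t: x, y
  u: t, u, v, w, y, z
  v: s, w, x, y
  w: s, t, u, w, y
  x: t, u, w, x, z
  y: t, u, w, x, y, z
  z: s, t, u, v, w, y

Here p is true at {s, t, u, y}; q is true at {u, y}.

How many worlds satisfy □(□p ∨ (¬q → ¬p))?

s: successors {s, u, v, x}; □p ∨ (¬q → ¬p) there: s:F, u:T, v:T, x:T. ✗
t: successors {x, y}; □p ∨ (¬q → ¬p) there: x:T, y:T. ✓
u: successors {t, u, v, w, y, z}; □p ∨ (¬q → ¬p) there: t:F, u:T, v:T, w:T, y:T, z:T. ✗
v: successors {s, w, x, y}; □p ∨ (¬q → ¬p) there: s:F, w:T, x:T, y:T. ✗
w: successors {s, t, u, w, y}; □p ∨ (¬q → ¬p) there: s:F, t:F, u:T, w:T, y:T. ✗
x: successors {t, u, w, x, z}; □p ∨ (¬q → ¬p) there: t:F, u:T, w:T, x:T, z:T. ✗
y: successors {t, u, w, x, y, z}; □p ∨ (¬q → ¬p) there: t:F, u:T, w:T, x:T, y:T, z:T. ✗
z: successors {s, t, u, v, w, y}; □p ∨ (¬q → ¬p) there: s:F, t:F, u:T, v:T, w:T, y:T. ✗
Satisfying worlds: {t}.

1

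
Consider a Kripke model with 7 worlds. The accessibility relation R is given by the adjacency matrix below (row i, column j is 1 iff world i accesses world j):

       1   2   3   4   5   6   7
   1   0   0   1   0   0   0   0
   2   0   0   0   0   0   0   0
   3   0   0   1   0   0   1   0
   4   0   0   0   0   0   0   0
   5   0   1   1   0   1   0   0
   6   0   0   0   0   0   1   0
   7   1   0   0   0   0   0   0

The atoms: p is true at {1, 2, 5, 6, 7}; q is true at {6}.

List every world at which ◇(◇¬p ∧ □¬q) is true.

{5, 7}

1: successors {3}; ◇¬p ∧ □¬q there: 3:F. ✗
2: no successors, so ◇(◇¬p ∧ □¬q) fails. ✗
3: successors {3, 6}; ◇¬p ∧ □¬q there: 3:F, 6:F. ✗
4: no successors, so ◇(◇¬p ∧ □¬q) fails. ✗
5: successors {2, 3, 5}; ◇¬p ∧ □¬q there: 2:F, 3:F, 5:T. ✓
6: successors {6}; ◇¬p ∧ □¬q there: 6:F. ✗
7: successors {1}; ◇¬p ∧ □¬q there: 1:T. ✓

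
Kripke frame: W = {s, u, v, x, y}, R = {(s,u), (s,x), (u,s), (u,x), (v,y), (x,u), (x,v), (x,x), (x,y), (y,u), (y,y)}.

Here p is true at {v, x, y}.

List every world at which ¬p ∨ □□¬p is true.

{s, u}

s: ¬p is T, □□¬p is F. ✓
u: ¬p is T, □□¬p is F. ✓
v: ¬p is F, □□¬p is F. ✗
x: ¬p is F, □□¬p is F. ✗
y: ¬p is F, □□¬p is F. ✗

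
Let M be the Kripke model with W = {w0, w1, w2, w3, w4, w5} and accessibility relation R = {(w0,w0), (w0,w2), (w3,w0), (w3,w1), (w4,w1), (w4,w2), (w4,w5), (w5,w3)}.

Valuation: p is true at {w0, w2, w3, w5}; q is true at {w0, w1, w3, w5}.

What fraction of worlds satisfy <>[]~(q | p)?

w0: successors {w0, w2}; []~(q | p) there: w0:F, w2:T. ✓
w1: no successors, so <>[]~(q | p) fails. ✗
w2: no successors, so <>[]~(q | p) fails. ✗
w3: successors {w0, w1}; []~(q | p) there: w0:F, w1:T. ✓
w4: successors {w1, w2, w5}; []~(q | p) there: w1:T, w2:T, w5:F. ✓
w5: successors {w3}; []~(q | p) there: w3:F. ✗
That's 3 of 6 worlds, so 3/6 = 1/2.

1/2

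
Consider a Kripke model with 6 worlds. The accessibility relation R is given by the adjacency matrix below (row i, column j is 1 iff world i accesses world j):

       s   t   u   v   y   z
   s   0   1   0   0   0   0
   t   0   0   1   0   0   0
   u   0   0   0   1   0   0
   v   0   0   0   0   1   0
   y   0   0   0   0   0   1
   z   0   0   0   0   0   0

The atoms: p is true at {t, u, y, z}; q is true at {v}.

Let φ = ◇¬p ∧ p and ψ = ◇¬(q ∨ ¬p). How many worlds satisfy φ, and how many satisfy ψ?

1 and 4

For ◇¬p ∧ p:
s: ◇¬p is F, p is F. ✗
t: ◇¬p is F, p is T. ✗
u: ◇¬p is T, p is T. ✓
v: ◇¬p is F, p is F. ✗
y: ◇¬p is F, p is T. ✗
z: ◇¬p is F, p is T. ✗
— 1 world.
For ◇¬(q ∨ ¬p):
s: successors {t}; ¬(q ∨ ¬p) there: t:T. ✓
t: successors {u}; ¬(q ∨ ¬p) there: u:T. ✓
u: successors {v}; ¬(q ∨ ¬p) there: v:F. ✗
v: successors {y}; ¬(q ∨ ¬p) there: y:T. ✓
y: successors {z}; ¬(q ∨ ¬p) there: z:T. ✓
z: no successors, so ◇¬(q ∨ ¬p) fails. ✗
— 4 worlds.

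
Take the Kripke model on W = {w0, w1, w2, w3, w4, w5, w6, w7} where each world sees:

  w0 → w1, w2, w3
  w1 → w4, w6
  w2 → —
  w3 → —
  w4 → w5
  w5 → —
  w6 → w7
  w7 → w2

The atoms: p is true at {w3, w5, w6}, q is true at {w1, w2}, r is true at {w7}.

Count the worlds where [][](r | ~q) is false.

1

w0: successors {w1, w2, w3}; [](r | ~q) there: w1:T, w2:T, w3:T. ✓
w1: successors {w4, w6}; [](r | ~q) there: w4:T, w6:T. ✓
w2: no successors, so [][](r | ~q) holds vacuously. ✓
w3: no successors, so [][](r | ~q) holds vacuously. ✓
w4: successors {w5}; [](r | ~q) there: w5:T. ✓
w5: no successors, so [][](r | ~q) holds vacuously. ✓
w6: successors {w7}; [](r | ~q) there: w7:F. ✗
w7: successors {w2}; [](r | ~q) there: w2:T. ✓
Satisfying worlds: {w0, w1, w2, w3, w4, w5, w7}.
So [][](r | ~q) fails at the other 1 world.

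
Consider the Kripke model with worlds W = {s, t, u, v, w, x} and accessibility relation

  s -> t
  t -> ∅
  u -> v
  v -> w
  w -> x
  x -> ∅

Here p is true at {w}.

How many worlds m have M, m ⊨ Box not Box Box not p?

2

s: successors {t}; not Box Box not p there: t:F. ✗
t: no successors, so Box not Box Box not p holds vacuously. ✓
u: successors {v}; not Box Box not p there: v:F. ✗
v: successors {w}; not Box Box not p there: w:F. ✗
w: successors {x}; not Box Box not p there: x:F. ✗
x: no successors, so Box not Box Box not p holds vacuously. ✓
Satisfying worlds: {t, x}.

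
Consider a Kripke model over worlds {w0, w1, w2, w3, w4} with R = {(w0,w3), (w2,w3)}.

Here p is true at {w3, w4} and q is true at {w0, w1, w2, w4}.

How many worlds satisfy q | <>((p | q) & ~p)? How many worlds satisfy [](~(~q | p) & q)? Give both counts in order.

4 and 3

For q | <>((p | q) & ~p):
w0: q is T, <>((p | q) & ~p) is F. ✓
w1: q is T, <>((p | q) & ~p) is F. ✓
w2: q is T, <>((p | q) & ~p) is F. ✓
w3: q is F, <>((p | q) & ~p) is F. ✗
w4: q is T, <>((p | q) & ~p) is F. ✓
— 4 worlds.
For [](~(~q | p) & q):
w0: successors {w3}; ~(~q | p) & q there: w3:F. ✗
w1: no successors, so [](~(~q | p) & q) holds vacuously. ✓
w2: successors {w3}; ~(~q | p) & q there: w3:F. ✗
w3: no successors, so [](~(~q | p) & q) holds vacuously. ✓
w4: no successors, so [](~(~q | p) & q) holds vacuously. ✓
— 3 worlds.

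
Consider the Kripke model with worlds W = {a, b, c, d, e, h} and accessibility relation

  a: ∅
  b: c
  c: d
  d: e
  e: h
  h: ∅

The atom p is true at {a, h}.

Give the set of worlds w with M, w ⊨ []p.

a: no successors, so []p holds vacuously. ✓
b: successors {c}; p there: c:F. ✗
c: successors {d}; p there: d:F. ✗
d: successors {e}; p there: e:F. ✗
e: successors {h}; p there: h:T. ✓
h: no successors, so []p holds vacuously. ✓

{a, e, h}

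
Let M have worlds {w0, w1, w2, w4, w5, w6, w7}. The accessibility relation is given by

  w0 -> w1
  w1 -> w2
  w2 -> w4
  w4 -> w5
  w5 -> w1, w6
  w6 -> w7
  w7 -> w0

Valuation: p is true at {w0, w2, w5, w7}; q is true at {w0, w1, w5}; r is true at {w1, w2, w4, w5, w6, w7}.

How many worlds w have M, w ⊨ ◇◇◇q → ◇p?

w0: ◇◇◇q is F, ◇p is F. ✓
w1: ◇◇◇q is T, ◇p is T. ✓
w2: ◇◇◇q is T, ◇p is F. ✗
w4: ◇◇◇q is F, ◇p is T. ✓
w5: ◇◇◇q is T, ◇p is F. ✗
w6: ◇◇◇q is T, ◇p is T. ✓
w7: ◇◇◇q is F, ◇p is T. ✓
Satisfying worlds: {w0, w1, w4, w6, w7}.

5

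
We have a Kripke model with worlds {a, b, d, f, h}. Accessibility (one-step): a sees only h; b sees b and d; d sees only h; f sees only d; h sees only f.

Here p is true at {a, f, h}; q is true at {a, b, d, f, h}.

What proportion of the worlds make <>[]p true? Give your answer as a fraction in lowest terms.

4/5

a: successors {h}; []p there: h:T. ✓
b: successors {b, d}; []p there: b:F, d:T. ✓
d: successors {h}; []p there: h:T. ✓
f: successors {d}; []p there: d:T. ✓
h: successors {f}; []p there: f:F. ✗
That's 4 of 5 worlds, so 4/5.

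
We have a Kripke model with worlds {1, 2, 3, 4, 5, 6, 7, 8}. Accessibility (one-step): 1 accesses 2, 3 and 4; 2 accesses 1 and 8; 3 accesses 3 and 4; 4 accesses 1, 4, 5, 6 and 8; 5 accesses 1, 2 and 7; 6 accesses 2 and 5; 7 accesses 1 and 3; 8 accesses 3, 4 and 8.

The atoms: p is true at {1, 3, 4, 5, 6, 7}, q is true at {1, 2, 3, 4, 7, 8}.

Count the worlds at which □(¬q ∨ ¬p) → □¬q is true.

1: □(¬q ∨ ¬p) is F, □¬q is F. ✓
2: □(¬q ∨ ¬p) is F, □¬q is F. ✓
3: □(¬q ∨ ¬p) is F, □¬q is F. ✓
4: □(¬q ∨ ¬p) is F, □¬q is F. ✓
5: □(¬q ∨ ¬p) is F, □¬q is F. ✓
6: □(¬q ∨ ¬p) is T, □¬q is F. ✗
7: □(¬q ∨ ¬p) is F, □¬q is F. ✓
8: □(¬q ∨ ¬p) is F, □¬q is F. ✓
Satisfying worlds: {1, 2, 3, 4, 5, 7, 8}.

7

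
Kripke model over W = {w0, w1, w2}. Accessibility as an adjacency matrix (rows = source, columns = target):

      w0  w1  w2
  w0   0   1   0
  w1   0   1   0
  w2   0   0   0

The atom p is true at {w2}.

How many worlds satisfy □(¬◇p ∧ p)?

w0: successors {w1}; ¬◇p ∧ p there: w1:F. ✗
w1: successors {w1}; ¬◇p ∧ p there: w1:F. ✗
w2: no successors, so □(¬◇p ∧ p) holds vacuously. ✓
Satisfying worlds: {w2}.

1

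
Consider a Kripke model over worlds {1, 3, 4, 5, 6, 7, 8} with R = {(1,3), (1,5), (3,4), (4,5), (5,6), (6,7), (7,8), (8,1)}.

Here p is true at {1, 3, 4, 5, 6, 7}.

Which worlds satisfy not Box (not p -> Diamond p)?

∅

1: Box (not p -> Diamond p) is T. ✗
3: Box (not p -> Diamond p) is T. ✗
4: Box (not p -> Diamond p) is T. ✗
5: Box (not p -> Diamond p) is T. ✗
6: Box (not p -> Diamond p) is T. ✗
7: Box (not p -> Diamond p) is T. ✗
8: Box (not p -> Diamond p) is T. ✗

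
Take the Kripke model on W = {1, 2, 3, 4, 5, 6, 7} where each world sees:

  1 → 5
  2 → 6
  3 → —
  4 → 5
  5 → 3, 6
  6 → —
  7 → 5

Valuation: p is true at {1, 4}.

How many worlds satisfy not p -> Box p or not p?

7

1: not p is F, Box p or not p is F. ✓
2: not p is T, Box p or not p is T. ✓
3: not p is T, Box p or not p is T. ✓
4: not p is F, Box p or not p is F. ✓
5: not p is T, Box p or not p is T. ✓
6: not p is T, Box p or not p is T. ✓
7: not p is T, Box p or not p is T. ✓
Satisfying worlds: {1, 2, 3, 4, 5, 6, 7}.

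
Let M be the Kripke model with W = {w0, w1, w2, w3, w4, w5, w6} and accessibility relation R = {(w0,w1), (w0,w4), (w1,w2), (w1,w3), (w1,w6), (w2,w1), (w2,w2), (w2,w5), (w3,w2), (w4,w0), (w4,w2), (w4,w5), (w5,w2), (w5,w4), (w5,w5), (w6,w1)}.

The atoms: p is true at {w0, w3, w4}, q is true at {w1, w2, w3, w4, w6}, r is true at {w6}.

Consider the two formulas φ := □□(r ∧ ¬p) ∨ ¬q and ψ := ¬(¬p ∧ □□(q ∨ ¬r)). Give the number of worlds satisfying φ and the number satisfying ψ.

For □□(r ∧ ¬p) ∨ ¬q:
w0: □□(r ∧ ¬p) is F, ¬q is T. ✓
w1: □□(r ∧ ¬p) is F, ¬q is F. ✗
w2: □□(r ∧ ¬p) is F, ¬q is F. ✗
w3: □□(r ∧ ¬p) is F, ¬q is F. ✗
w4: □□(r ∧ ¬p) is F, ¬q is F. ✗
w5: □□(r ∧ ¬p) is F, ¬q is T. ✓
w6: □□(r ∧ ¬p) is F, ¬q is F. ✗
— 2 worlds.
For ¬(¬p ∧ □□(q ∨ ¬r)):
w0: ¬p ∧ □□(q ∨ ¬r) is F. ✓
w1: ¬p ∧ □□(q ∨ ¬r) is T. ✗
w2: ¬p ∧ □□(q ∨ ¬r) is T. ✗
w3: ¬p ∧ □□(q ∨ ¬r) is F. ✓
w4: ¬p ∧ □□(q ∨ ¬r) is F. ✓
w5: ¬p ∧ □□(q ∨ ¬r) is T. ✗
w6: ¬p ∧ □□(q ∨ ¬r) is T. ✗
— 3 worlds.

2 and 3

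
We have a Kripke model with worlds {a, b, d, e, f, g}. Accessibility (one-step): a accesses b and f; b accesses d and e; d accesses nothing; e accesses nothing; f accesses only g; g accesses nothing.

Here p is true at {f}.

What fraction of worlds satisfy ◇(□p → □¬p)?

1/2

a: successors {b, f}; □p → □¬p there: b:T, f:T. ✓
b: successors {d, e}; □p → □¬p there: d:T, e:T. ✓
d: no successors, so ◇(□p → □¬p) fails. ✗
e: no successors, so ◇(□p → □¬p) fails. ✗
f: successors {g}; □p → □¬p there: g:T. ✓
g: no successors, so ◇(□p → □¬p) fails. ✗
That's 3 of 6 worlds, so 3/6 = 1/2.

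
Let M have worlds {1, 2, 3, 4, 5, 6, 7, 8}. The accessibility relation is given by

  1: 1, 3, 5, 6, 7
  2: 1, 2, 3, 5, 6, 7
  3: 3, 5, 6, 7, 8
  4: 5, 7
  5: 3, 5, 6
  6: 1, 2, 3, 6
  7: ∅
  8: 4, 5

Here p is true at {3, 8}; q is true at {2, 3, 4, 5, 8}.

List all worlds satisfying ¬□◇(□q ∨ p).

1: □◇(□q ∨ p) is F. ✓
2: □◇(□q ∨ p) is F. ✓
3: □◇(□q ∨ p) is F. ✓
4: □◇(□q ∨ p) is F. ✓
5: □◇(□q ∨ p) is T. ✗
6: □◇(□q ∨ p) is T. ✗
7: □◇(□q ∨ p) is T. ✗
8: □◇(□q ∨ p) is T. ✗

{1, 2, 3, 4}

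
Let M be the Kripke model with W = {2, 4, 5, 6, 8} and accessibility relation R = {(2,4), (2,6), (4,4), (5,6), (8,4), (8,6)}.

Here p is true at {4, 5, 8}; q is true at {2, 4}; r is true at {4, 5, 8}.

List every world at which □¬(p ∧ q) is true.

2: successors {4, 6}; ¬(p ∧ q) there: 4:F, 6:T. ✗
4: successors {4}; ¬(p ∧ q) there: 4:F. ✗
5: successors {6}; ¬(p ∧ q) there: 6:T. ✓
6: no successors, so □¬(p ∧ q) holds vacuously. ✓
8: successors {4, 6}; ¬(p ∧ q) there: 4:F, 6:T. ✗

{5, 6}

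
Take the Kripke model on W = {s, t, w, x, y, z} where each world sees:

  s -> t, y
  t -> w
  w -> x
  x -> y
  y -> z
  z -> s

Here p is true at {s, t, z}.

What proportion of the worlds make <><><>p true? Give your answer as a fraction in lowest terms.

5/6

s: successors {t, y}; <><>p there: t:F, y:T. ✓
t: successors {w}; <><>p there: w:F. ✗
w: successors {x}; <><>p there: x:T. ✓
x: successors {y}; <><>p there: y:T. ✓
y: successors {z}; <><>p there: z:T. ✓
z: successors {s}; <><>p there: s:T. ✓
That's 5 of 6 worlds, so 5/6.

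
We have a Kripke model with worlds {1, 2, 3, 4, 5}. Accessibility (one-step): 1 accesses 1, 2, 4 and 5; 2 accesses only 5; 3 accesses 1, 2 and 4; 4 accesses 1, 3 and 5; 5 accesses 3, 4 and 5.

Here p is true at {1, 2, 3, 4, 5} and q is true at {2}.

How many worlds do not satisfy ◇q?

1: successors {1, 2, 4, 5}; q there: 1:F, 2:T, 4:F, 5:F. ✓
2: successors {5}; q there: 5:F. ✗
3: successors {1, 2, 4}; q there: 1:F, 2:T, 4:F. ✓
4: successors {1, 3, 5}; q there: 1:F, 3:F, 5:F. ✗
5: successors {3, 4, 5}; q there: 3:F, 4:F, 5:F. ✗
Satisfying worlds: {1, 3}.
So ◇q fails at the other 3 worlds.

3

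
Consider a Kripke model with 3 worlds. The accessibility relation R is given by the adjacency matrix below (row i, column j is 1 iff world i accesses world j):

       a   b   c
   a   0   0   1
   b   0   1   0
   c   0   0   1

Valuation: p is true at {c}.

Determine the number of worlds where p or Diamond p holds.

2

a: p is F, Diamond p is T. ✓
b: p is F, Diamond p is F. ✗
c: p is T, Diamond p is T. ✓
Satisfying worlds: {a, c}.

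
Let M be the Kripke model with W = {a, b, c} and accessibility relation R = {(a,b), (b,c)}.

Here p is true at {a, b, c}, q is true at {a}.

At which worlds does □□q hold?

{b, c}

a: successors {b}; □q there: b:F. ✗
b: successors {c}; □q there: c:T. ✓
c: no successors, so □□q holds vacuously. ✓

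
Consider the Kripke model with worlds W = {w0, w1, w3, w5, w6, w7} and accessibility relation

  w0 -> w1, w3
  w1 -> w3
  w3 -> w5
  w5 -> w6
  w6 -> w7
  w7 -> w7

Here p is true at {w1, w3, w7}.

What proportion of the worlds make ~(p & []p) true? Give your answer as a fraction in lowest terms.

w0: p & []p is F. ✓
w1: p & []p is T. ✗
w3: p & []p is F. ✓
w5: p & []p is F. ✓
w6: p & []p is F. ✓
w7: p & []p is T. ✗
That's 4 of 6 worlds, so 4/6 = 2/3.

2/3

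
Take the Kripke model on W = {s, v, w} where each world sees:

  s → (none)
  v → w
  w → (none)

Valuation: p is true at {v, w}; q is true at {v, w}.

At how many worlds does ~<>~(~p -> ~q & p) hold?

s: <>~(~p -> ~q & p) is F. ✓
v: <>~(~p -> ~q & p) is F. ✓
w: <>~(~p -> ~q & p) is F. ✓
Satisfying worlds: {s, v, w}.

3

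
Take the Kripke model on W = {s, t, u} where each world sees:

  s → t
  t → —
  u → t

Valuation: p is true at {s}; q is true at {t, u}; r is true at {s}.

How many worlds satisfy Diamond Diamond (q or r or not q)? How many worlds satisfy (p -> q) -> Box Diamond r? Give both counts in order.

For Diamond Diamond (q or r or not q):
s: successors {t}; Diamond (q or r or not q) there: t:F. ✗
t: no successors, so Diamond Diamond (q or r or not q) fails. ✗
u: successors {t}; Diamond (q or r or not q) there: t:F. ✗
— 0 worlds.
For (p -> q) -> Box Diamond r:
s: p -> q is F, Box Diamond r is F. ✓
t: p -> q is T, Box Diamond r is T. ✓
u: p -> q is T, Box Diamond r is F. ✗
— 2 worlds.

0 and 2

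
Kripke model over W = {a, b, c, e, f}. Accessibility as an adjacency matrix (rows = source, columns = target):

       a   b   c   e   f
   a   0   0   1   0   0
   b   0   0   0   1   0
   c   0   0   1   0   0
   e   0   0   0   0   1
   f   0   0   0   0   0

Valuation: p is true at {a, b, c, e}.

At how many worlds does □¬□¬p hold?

a: successors {c}; ¬□¬p there: c:T. ✓
b: successors {e}; ¬□¬p there: e:F. ✗
c: successors {c}; ¬□¬p there: c:T. ✓
e: successors {f}; ¬□¬p there: f:F. ✗
f: no successors, so □¬□¬p holds vacuously. ✓
Satisfying worlds: {a, c, f}.

3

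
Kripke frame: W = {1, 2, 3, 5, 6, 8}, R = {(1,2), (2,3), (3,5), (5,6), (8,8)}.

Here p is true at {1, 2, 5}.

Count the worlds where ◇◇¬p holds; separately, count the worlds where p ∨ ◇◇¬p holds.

For ◇◇¬p:
1: successors {2}; ◇¬p there: 2:T. ✓
2: successors {3}; ◇¬p there: 3:F. ✗
3: successors {5}; ◇¬p there: 5:T. ✓
5: successors {6}; ◇¬p there: 6:F. ✗
6: no successors, so ◇◇¬p fails. ✗
8: successors {8}; ◇¬p there: 8:T. ✓
— 3 worlds.
For p ∨ ◇◇¬p:
1: p is T, ◇◇¬p is T. ✓
2: p is T, ◇◇¬p is F. ✓
3: p is F, ◇◇¬p is T. ✓
5: p is T, ◇◇¬p is F. ✓
6: p is F, ◇◇¬p is F. ✗
8: p is F, ◇◇¬p is T. ✓
— 5 worlds.

3 and 5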